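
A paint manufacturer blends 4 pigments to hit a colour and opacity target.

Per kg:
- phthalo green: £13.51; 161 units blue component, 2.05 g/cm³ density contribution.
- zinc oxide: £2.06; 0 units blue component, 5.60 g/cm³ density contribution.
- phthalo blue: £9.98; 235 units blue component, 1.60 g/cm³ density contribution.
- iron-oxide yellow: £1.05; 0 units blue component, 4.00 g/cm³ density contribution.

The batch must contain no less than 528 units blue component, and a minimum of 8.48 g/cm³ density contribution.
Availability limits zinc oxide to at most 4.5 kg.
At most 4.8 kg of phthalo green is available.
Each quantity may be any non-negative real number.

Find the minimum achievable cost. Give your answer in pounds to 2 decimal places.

Treat it as an LP. Let x1 = kg of phthalo green, x2 = kg of zinc oxide, x3 = kg of phthalo blue, x4 = kg of iron-oxide yellow.
min 13.51x1 + 2.06x2 + 9.98x3 + 1.05x4 with:
  161x1 + 235x3 ≥ 528   (blue component)
  2.05x1 + 5.6x2 + 1.6x3 + 4x4 ≥ 8.48   (density contribution)
  x2 ≤ 4.5
  x1 ≤ 4.8
  x1, x2, x3, x4 ≥ 0.
The minimum-cost mix takes nothing from phthalo green, zinc oxide — only phthalo blue, iron-oxide yellow. Binding constraints: blue component and density contribution.
So phthalo blue = 2.247 kg, iron-oxide yellow = 1.221 kg.
Cost = 9.98·2.247 + 1.05·1.221 = 23.7071.

£23.71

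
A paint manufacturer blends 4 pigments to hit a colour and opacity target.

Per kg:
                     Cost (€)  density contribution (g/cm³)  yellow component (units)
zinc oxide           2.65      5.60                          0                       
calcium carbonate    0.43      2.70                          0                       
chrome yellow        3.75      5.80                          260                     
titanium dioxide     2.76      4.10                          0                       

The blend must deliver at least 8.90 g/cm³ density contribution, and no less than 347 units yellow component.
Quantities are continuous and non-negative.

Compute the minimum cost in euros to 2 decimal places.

Set it up as a linear program. Let x1 = kg of zinc oxide, x2 = kg of calcium carbonate, x3 = kg of chrome yellow, x4 = kg of titanium dioxide.
Minimise 2.65x1 + 0.43x2 + 3.75x3 + 2.76x4 subject to:
  5.6x1 + 2.7x2 + 5.8x3 + 4.1x4 ≥ 8.9   (density contribution)
  260x3 ≥ 347   (yellow component)
  x1, x2, x3, x4 ≥ 0.
At the optimum only calcium carbonate, chrome yellow are positive (zinc oxide, titanium dioxide = 0). The density contribution and yellow component requirements are met with equality.
That vertex is x2 = 0.4293, x3 = 1.335.
Hence cost = 0.43·0.4293 + 3.75·1.335 = €5.1908.

€5.19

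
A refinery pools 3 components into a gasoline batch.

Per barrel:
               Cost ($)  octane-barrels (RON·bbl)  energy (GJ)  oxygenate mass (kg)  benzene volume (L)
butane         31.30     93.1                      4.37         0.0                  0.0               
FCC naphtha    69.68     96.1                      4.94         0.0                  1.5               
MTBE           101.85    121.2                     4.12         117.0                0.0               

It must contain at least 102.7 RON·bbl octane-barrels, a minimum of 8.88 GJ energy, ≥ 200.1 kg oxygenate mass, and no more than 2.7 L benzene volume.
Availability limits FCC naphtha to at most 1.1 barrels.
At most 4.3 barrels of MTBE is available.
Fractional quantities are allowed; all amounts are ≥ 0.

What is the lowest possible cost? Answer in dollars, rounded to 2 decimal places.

$187.32

Treat it as an LP. Let x1 = barrels of butane, x2 = barrels of FCC naphtha, x3 = barrels of MTBE.
Minimise 31.3x1 + 69.68x2 + 101.85x3 s.t.:
  93.1x1 + 96.1x2 + 121.2x3 ≥ 102.7   (octane-barrels)
  4.37x1 + 4.94x2 + 4.12x3 ≥ 8.88   (energy)
  117x3 ≥ 200.1   (oxygenate mass)
  1.5x2 ≤ 2.7   (benzene volume)
  x2 ≤ 1.1
  x3 ≤ 4.3
  x1, x2, x3 ≥ 0.
The minimum-cost mix takes nothing from FCC naphtha — only butane, MTBE. The energy and oxygenate mass requirements are met with equality.
Solving gives x1 = 0.419621, x3 = 1.71026.
Total cost: 31.3·0.419621 + 101.85·1.71026 = 187.3241.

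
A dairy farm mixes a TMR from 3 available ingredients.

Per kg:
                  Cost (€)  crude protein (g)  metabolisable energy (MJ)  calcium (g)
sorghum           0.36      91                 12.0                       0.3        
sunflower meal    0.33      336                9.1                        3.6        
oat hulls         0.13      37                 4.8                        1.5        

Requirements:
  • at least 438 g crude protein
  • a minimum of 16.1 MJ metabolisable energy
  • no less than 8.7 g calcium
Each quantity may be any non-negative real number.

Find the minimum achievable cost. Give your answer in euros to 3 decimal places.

Treat it as an LP. Let x1 = kg of sorghum, x2 = kg of sunflower meal, x3 = kg of oat hulls.
Minimise 0.36x1 + 0.33x2 + 0.13x3 with:
  91x1 + 336x2 + 37x3 ≥ 438   (crude protein)
  12x1 + 9.1x2 + 4.8x3 ≥ 16.1   (metabolisable energy)
  0.3x1 + 3.6x2 + 1.5x3 ≥ 8.7   (calcium)
  x1, x2, x3 ≥ 0.
The cheapest feasible vertex uses only sunflower meal, oat hulls; sorghum is not used. The crude protein and calcium requirements are met with equality.
Optimal quantities: sunflower meal = 0.9037 kg, oat hulls = 3.631 kg.
Hence cost = 0.33·0.9037 + 0.13·3.631 = €0.77025.

€0.770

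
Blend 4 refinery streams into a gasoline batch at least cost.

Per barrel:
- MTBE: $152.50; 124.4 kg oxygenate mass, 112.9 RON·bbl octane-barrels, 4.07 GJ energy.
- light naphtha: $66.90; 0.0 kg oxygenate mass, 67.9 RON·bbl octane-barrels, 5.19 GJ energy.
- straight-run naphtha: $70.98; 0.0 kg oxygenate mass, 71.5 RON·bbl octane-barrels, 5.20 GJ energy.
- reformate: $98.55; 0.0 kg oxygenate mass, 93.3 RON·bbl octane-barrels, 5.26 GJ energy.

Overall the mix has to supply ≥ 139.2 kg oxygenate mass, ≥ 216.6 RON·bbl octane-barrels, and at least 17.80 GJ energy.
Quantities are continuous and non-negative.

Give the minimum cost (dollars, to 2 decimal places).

Let x1 = barrels of MTBE, x2 = barrels of light naphtha, x3 = barrels of straight-run naphtha, x4 = barrels of reformate.
Minimise 152.5x1 + 66.9x2 + 70.98x3 + 98.55x4 with:
  124.4x1 ≥ 139.2   (oxygenate mass)
  112.9x1 + 67.9x2 + 71.5x3 + 93.3x4 ≥ 216.6   (octane-barrels)
  4.07x1 + 5.19x2 + 5.2x3 + 5.26x4 ≥ 17.8   (energy)
  x1, x2, x3, x4 ≥ 0.
The cheapest feasible vertex uses only MTBE, light naphtha; straight-run naphtha, reformate are not used. There the oxygenate mass and energy constraints are tight.
Optimal quantities: MTBE = 1.119 barrels, light naphtha = 2.552 barrels.
Cost = 152.5·1.119 + 66.9·2.552 = 341.3763.

$341.38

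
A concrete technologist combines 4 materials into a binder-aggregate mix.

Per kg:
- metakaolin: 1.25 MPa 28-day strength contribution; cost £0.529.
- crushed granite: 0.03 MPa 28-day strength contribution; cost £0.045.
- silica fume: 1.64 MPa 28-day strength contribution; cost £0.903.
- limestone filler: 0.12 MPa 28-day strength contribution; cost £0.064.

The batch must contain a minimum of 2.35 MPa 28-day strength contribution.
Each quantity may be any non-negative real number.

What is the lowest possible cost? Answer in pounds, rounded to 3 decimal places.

£0.995

Let x1 = kg of metakaolin, x2 = kg of crushed granite, x3 = kg of silica fume, x4 = kg of limestone filler.
min 0.529x1 + 0.045x2 + 0.903x3 + 0.064x4 subject to:
  1.25x1 + 0.03x2 + 1.64x3 + 0.12x4 ≥ 2.35   (28-day strength contribution)
  x1, x2, x3, x4 ≥ 0.
The minimum-cost mix takes nothing from crushed granite, silica fume, limestone filler — only metakaolin. There the 28-day strength contribution constraint is tight.
That vertex is x1 = 1.88.
Hence cost = 0.529·1.88 = £0.99452.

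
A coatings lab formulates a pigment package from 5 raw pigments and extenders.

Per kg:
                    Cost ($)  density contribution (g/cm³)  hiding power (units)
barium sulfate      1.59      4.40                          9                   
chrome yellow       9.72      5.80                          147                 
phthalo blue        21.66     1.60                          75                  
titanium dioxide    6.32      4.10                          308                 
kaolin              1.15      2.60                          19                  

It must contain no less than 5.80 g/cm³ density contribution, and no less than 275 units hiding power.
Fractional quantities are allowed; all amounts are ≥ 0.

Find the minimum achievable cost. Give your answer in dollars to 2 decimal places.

Let x1 = kg of barium sulfate, x2 = kg of chrome yellow, x3 = kg of phthalo blue, x4 = kg of titanium dioxide, x5 = kg of kaolin.
Minimise 1.59x1 + 9.72x2 + 21.66x3 + 6.32x4 + 1.15x5 with:
  4.4x1 + 5.8x2 + 1.6x3 + 4.1x4 + 2.6x5 ≥ 5.8   (density contribution)
  9x1 + 147x2 + 75x3 + 308x4 + 19x5 ≥ 275   (hiding power)
  x1, x2, x3, x4, x5 ≥ 0.
The cheapest feasible vertex uses only titanium dioxide, kaolin; barium sulfate, chrome yellow, phthalo blue are not used. Binding constraints: density contribution and hiding power.
That vertex is x4 = 0.8366, x5 = 0.9115.
Objective = 6.32·0.8366 + 1.15·0.9115 = 6.3355.

$6.34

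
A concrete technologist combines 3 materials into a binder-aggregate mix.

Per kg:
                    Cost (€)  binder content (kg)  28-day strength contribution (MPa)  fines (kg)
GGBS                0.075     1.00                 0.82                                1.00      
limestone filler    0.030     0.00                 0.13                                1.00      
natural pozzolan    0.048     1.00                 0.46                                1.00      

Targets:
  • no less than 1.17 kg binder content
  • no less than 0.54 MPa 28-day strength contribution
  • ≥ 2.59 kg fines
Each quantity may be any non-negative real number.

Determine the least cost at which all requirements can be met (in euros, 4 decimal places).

Treat it as an LP. Let x1 = kg of GGBS, x2 = kg of limestone filler, x3 = kg of natural pozzolan.
min 0.075x1 + 0.03x2 + 0.048x3 with:
  1x1 + 1x3 ≥ 1.17   (binder content)
  0.82x1 + 0.13x2 + 0.46x3 ≥ 0.54   (28-day strength contribution)
  1x1 + 1x2 + 1x3 ≥ 2.59   (fines)
  x1, x2, x3 ≥ 0.
The optimal basis is {limestone filler, natural pozzolan}; GGBS drops out. Binding constraints: binder content and fines.
So limestone filler = 1.42 kg, natural pozzolan = 1.17 kg.
Objective = 0.03·1.42 + 0.048·1.17 = 0.098760.

€0.0988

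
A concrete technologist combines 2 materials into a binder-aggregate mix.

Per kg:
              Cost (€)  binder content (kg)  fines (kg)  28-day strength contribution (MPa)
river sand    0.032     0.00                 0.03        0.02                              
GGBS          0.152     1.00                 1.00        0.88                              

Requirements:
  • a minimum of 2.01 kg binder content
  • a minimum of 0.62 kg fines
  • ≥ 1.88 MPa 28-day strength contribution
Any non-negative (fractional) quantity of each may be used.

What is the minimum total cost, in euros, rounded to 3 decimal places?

Treat it as an LP. Let x1 = kg of river sand, x2 = kg of GGBS.
min 0.032x1 + 0.152x2 subject to:
  1x2 ≥ 2.01   (binder content)
  0.03x1 + 1x2 ≥ 0.62   (fines)
  0.02x1 + 0.88x2 ≥ 1.88   (28-day strength contribution)
  x1, x2 ≥ 0.
The minimum-cost mix takes nothing from river sand — only GGBS. The 28-day strength contribution requirement is met with equality.
Optimal quantities: GGBS = 2.136 kg.
Objective = 0.152·2.136 = 0.32467.

€0.325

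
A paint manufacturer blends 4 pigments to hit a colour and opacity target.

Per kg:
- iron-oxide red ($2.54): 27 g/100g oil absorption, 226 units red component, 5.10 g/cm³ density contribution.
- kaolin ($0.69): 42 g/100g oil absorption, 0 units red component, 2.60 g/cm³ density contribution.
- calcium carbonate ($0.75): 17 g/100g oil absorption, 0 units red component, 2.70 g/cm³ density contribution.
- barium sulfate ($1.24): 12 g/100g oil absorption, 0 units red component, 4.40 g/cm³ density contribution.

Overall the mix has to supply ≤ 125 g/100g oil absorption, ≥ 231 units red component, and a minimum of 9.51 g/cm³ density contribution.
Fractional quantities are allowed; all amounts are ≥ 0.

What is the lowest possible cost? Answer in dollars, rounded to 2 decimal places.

$3.74

Set it up as a linear program. Let x1 = kg of iron-oxide red, x2 = kg of kaolin, x3 = kg of calcium carbonate, x4 = kg of barium sulfate.
min 2.54x1 + 0.69x2 + 0.75x3 + 1.24x4 s.t.:
  27x1 + 42x2 + 17x3 + 12x4 ≤ 125   (oil absorption)
  226x1 ≥ 231   (red component)
  5.1x1 + 2.6x2 + 2.7x3 + 4.4x4 ≥ 9.51   (density contribution)
  x1, x2, x3, x4 ≥ 0.
The cheapest feasible vertex uses only iron-oxide red, kaolin; calcium carbonate, barium sulfate are not used. Binding constraints: red component and density contribution.
Optimal quantities: iron-oxide red = 1.022 kg, kaolin = 1.653 kg.
Cost = 2.54·1.022 + 0.69·1.653 = 3.7365.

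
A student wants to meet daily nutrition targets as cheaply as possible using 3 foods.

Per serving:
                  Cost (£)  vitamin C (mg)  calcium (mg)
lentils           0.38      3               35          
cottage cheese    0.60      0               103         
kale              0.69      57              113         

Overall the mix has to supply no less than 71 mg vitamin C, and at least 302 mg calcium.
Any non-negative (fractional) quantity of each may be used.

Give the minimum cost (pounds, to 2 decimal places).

£1.80

Treat it as an LP. Let x1 = servings of lentils, x2 = servings of cottage cheese, x3 = servings of kale.
Minimise 0.38x1 + 0.6x2 + 0.69x3 s.t.:
  3x1 + 57x3 ≥ 71   (vitamin C)
  35x1 + 103x2 + 113x3 ≥ 302   (calcium)
  x1, x2, x3 ≥ 0.
The minimum-cost mix takes nothing from lentils — only cottage cheese, kale. Binding constraints: vitamin C and calcium.
Solving gives x2 = 1.565, x3 = 1.246.
Objective = 0.6·1.565 + 0.69·1.246 = 1.7987.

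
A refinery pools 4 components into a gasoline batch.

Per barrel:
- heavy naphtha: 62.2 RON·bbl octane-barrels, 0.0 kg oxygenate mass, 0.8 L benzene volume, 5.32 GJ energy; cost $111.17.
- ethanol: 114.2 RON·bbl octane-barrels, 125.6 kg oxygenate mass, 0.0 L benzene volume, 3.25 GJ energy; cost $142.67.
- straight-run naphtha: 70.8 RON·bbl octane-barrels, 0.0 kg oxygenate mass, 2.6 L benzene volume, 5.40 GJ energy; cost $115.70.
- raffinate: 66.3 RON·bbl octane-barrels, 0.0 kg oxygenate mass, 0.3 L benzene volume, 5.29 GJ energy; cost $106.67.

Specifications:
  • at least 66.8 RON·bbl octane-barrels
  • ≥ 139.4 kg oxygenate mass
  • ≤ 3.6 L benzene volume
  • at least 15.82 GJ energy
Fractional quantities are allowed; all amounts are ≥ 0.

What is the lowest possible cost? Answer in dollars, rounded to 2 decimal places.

$404.61

Let x1 = barrels of heavy naphtha, x2 = barrels of ethanol, x3 = barrels of straight-run naphtha, x4 = barrels of raffinate.
Minimize 111.17x1 + 142.67x2 + 115.7x3 + 106.67x4 with:
  62.2x1 + 114.2x2 + 70.8x3 + 66.3x4 ≥ 66.8   (octane-barrels)
  125.6x2 ≥ 139.4   (oxygenate mass)
  0.8x1 + 2.6x3 + 0.3x4 ≤ 3.6   (benzene volume)
  5.32x1 + 3.25x2 + 5.4x3 + 5.29x4 ≥ 15.82   (energy)
  x1, x2, x3, x4 ≥ 0.
The cheapest feasible vertex uses only ethanol, raffinate; heavy naphtha, straight-run naphtha are not used. The oxygenate mass and energy requirements are met with equality.
That vertex is x2 = 1.10987, x4 = 2.30868.
Objective = 142.67·1.10987 + 106.67·2.30868 = 404.6120.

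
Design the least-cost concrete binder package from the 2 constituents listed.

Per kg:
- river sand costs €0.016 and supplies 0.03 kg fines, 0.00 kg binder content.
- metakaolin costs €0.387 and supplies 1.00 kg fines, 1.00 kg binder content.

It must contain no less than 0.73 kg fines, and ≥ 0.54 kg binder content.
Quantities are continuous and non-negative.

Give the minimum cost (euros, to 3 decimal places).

This is a linear program. Let x1 = kg of river sand, x2 = kg of metakaolin.
Minimize 0.016x1 + 0.387x2 with:
  0.03x1 + 1x2 ≥ 0.73   (fines)
  1x2 ≥ 0.54   (binder content)
  x1, x2 ≥ 0.
At the optimum only metakaolin is positive (river sand = 0). There the fines constraint is tight.
Solving gives x2 = 0.73.
Total cost: 0.387·0.73 = 0.28251.

€0.283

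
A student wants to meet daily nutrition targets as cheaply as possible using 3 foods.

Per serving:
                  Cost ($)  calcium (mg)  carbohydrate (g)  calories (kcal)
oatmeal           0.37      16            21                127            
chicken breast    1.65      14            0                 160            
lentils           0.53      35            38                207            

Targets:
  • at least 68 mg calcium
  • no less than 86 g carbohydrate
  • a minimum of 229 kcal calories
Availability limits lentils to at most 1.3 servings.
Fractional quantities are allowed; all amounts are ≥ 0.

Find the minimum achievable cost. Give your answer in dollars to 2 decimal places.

Set it up as a linear program. Let x1 = servings of oatmeal, x2 = servings of chicken breast, x3 = servings of lentils.
min 0.37x1 + 1.65x2 + 0.53x3 subject to:
  16x1 + 14x2 + 35x3 ≥ 68   (calcium)
  21x1 + 38x3 ≥ 86   (carbohydrate)
  127x1 + 160x2 + 207x3 ≥ 229   (calories)
  x3 ≤ 1.3
  x1, x2, x3 ≥ 0.
The minimum-cost mix takes nothing from chicken breast — only oatmeal, lentils. The carbohydrate and the lentils cap requirements are met with equality.
Optimal quantities: oatmeal = 1.743 servings, lentils = 1.3 servings.
Total cost: 0.37·1.743 + 0.53·1.3 = 1.3339.

$1.33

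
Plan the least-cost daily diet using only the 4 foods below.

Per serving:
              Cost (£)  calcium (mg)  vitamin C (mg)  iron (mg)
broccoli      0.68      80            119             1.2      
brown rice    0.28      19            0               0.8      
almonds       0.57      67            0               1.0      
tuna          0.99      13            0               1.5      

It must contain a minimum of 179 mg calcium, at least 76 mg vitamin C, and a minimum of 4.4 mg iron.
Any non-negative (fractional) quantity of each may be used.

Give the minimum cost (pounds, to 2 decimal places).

£1.92

Let x1 = servings of broccoli, x2 = servings of brown rice, x3 = servings of almonds, x4 = servings of tuna.
Minimise 0.68x1 + 0.28x2 + 0.57x3 + 0.99x4 s.t.:
  80x1 + 19x2 + 67x3 + 13x4 ≥ 179   (calcium)
  119x1 ≥ 76   (vitamin C)
  1.2x1 + 0.8x2 + 1x3 + 1.5x4 ≥ 4.4   (iron)
  x1, x2, x3, x4 ≥ 0.
The cheapest feasible vertex uses only broccoli, brown rice; almonds, tuna are not used. There the calcium and iron constraints are tight.
Solving gives x1 = 1.447, x2 = 3.33.
Hence cost = 0.68·1.447 + 0.28·3.33 = £1.9164.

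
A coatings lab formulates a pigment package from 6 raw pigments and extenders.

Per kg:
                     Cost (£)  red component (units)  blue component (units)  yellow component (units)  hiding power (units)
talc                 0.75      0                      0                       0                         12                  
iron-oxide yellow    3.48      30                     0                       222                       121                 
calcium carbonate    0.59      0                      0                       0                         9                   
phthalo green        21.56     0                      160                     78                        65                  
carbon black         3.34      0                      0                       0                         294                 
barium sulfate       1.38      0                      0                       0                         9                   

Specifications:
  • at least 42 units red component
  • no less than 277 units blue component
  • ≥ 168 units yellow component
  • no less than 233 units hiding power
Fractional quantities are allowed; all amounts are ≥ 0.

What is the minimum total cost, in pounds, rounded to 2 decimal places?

£42.20

This is a linear program. Let x1 = kg of talc, x2 = kg of iron-oxide yellow, x3 = kg of calcium carbonate, x4 = kg of phthalo green, x5 = kg of carbon black, x6 = kg of barium sulfate.
Minimise 0.75x1 + 3.48x2 + 0.59x3 + 21.56x4 + 3.34x5 + 1.38x6 s.t.:
  30x2 ≥ 42   (red component)
  160x4 ≥ 277   (blue component)
  222x2 + 78x4 ≥ 168   (yellow component)
  12x1 + 121x2 + 9x3 + 65x4 + 294x5 + 9x6 ≥ 233   (hiding power)
  x1, x2, x3, x4, x5, x6 ≥ 0.
The cheapest feasible vertex uses only iron-oxide yellow, phthalo green; talc, calcium carbonate, carbon black, barium sulfate are not used. The red component and blue component requirements are met with equality.
That vertex is x2 = 1.4, x4 = 1.7312.
Total cost: 3.48·1.4 + 21.56·1.7312 = 42.1967.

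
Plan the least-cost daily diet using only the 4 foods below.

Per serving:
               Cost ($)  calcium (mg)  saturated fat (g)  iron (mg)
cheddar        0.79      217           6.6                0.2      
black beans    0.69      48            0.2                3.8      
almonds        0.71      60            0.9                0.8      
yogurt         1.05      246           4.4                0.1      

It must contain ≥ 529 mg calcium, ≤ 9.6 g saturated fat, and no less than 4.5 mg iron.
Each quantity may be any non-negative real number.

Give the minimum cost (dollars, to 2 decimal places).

Let x1 = servings of cheddar, x2 = servings of black beans, x3 = servings of almonds, x4 = servings of yogurt.
Minimise 0.79x1 + 0.69x2 + 0.71x3 + 1.05x4 subject to:
  217x1 + 48x2 + 60x3 + 246x4 ≥ 529   (calcium)
  6.6x1 + 0.2x2 + 0.9x3 + 4.4x4 ≤ 9.6   (saturated fat)
  0.2x1 + 3.8x2 + 0.8x3 + 0.1x4 ≥ 4.5   (iron)
  x1, x2, x3, x4 ≥ 0.
The minimum-cost mix takes nothing from almonds — only cheddar, black beans, yogurt. There the calcium, saturated fat, iron constraints are tight.
Solving gives x1 = 0.3231, x2 = 1.124, x4 = 1.646.
Total cost: 0.79·0.3231 + 0.69·1.124 + 1.05·1.646 = 2.7591.

$2.76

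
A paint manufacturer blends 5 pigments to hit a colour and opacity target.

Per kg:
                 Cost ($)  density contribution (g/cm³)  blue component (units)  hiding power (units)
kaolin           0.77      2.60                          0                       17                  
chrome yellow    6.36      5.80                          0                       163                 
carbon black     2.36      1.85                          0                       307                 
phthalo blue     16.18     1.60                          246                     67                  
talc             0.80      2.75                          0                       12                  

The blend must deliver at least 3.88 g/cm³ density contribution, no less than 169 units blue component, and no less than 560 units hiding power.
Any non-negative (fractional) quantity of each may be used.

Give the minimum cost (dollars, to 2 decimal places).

Set it up as a linear program. Let x1 = kg of kaolin, x2 = kg of chrome yellow, x3 = kg of carbon black, x4 = kg of phthalo blue, x5 = kg of talc.
Minimize 0.77x1 + 6.36x2 + 2.36x3 + 16.18x4 + 0.8x5 s.t.:
  2.6x1 + 5.8x2 + 1.85x3 + 1.6x4 + 2.75x5 ≥ 3.88   (density contribution)
  246x4 ≥ 169   (blue component)
  17x1 + 163x2 + 307x3 + 67x4 + 12x5 ≥ 560   (hiding power)
  x1, x2, x3, x4, x5 ≥ 0.
The minimum-cost mix takes nothing from kaolin, chrome yellow, talc — only carbon black, phthalo blue. Binding constraints: blue component and hiding power.
That vertex is x3 = 1.674, x4 = 0.687.
Objective = 2.36·1.674 + 16.18·0.687 = 15.0663.

$15.07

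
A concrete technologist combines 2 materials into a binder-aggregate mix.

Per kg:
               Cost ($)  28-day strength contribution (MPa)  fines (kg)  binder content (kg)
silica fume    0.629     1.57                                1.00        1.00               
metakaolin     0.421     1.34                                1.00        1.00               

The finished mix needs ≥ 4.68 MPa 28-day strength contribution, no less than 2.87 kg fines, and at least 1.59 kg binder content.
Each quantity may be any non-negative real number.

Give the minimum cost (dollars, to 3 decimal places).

Let x1 = kg of silica fume, x2 = kg of metakaolin.
min 0.629x1 + 0.421x2 subject to:
  1.57x1 + 1.34x2 ≥ 4.68   (28-day strength contribution)
  1x1 + 1x2 ≥ 2.87   (fines)
  1x1 + 1x2 ≥ 1.59   (binder content)
  x1, x2 ≥ 0.
At the optimum only metakaolin is positive (silica fume = 0). There the 28-day strength contribution constraint is tight.
Solving gives x2 = 3.4925.
Cost = 0.421·3.4925 = 1.47034.

$1.470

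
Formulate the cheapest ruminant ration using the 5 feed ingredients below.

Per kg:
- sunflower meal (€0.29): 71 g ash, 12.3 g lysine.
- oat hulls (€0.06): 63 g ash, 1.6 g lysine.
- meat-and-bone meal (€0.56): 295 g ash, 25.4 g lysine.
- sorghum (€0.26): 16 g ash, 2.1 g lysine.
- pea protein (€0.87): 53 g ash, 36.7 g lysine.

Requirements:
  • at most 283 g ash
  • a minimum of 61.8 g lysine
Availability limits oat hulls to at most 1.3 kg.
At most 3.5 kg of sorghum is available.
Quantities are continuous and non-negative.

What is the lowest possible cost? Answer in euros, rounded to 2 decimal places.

This is a linear program. Let x1 = kg of sunflower meal, x2 = kg of oat hulls, x3 = kg of meat-and-bone meal, x4 = kg of sorghum, x5 = kg of pea protein.
Minimise 0.29x1 + 0.06x2 + 0.56x3 + 0.26x4 + 0.87x5 subject to:
  71x1 + 63x2 + 295x3 + 16x4 + 53x5 ≤ 283   (ash)
  12.3x1 + 1.6x2 + 25.4x3 + 2.1x4 + 36.7x5 ≥ 61.8   (lysine)
  x2 ≤ 1.3
  x4 ≤ 3.5
  x1, x2, x3, x4, x5 ≥ 0.
At the optimum only meat-and-bone meal, pea protein are positive (sunflower meal, oat hulls, sorghum = 0). There the ash and lysine constraints are tight.
So meat-and-bone meal = 0.7501 kg, pea protein = 1.165 kg.
Objective = 0.56·0.7501 + 0.87·1.165 = 1.4336.

€1.43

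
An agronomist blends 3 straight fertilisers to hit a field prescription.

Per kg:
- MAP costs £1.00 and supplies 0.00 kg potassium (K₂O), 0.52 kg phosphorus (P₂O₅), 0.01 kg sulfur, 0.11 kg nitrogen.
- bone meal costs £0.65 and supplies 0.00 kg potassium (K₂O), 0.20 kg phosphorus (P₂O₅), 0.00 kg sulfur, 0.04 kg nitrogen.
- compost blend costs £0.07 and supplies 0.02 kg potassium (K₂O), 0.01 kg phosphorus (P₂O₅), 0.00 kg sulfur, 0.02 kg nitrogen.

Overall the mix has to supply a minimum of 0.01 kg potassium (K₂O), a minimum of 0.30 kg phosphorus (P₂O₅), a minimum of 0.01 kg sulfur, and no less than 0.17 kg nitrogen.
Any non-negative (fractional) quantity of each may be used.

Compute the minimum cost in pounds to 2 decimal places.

£1.21

This is a linear program. Let x1 = kg of MAP, x2 = kg of bone meal, x3 = kg of compost blend.
Minimise 1x1 + 0.65x2 + 0.07x3 s.t.:
  0.02x3 ≥ 0.01   (potassium (K₂O))
  0.52x1 + 0.2x2 + 0.01x3 ≥ 0.3   (phosphorus (P₂O₅))
  0.01x1 ≥ 0.01   (sulfur)
  0.11x1 + 0.04x2 + 0.02x3 ≥ 0.17   (nitrogen)
  x1, x2, x3 ≥ 0.
At the optimum only MAP, compost blend are positive (bone meal = 0). The sulfur and nitrogen requirements are met with equality.
So MAP = 1 kg, compost blend = 3 kg.
Objective = 1·1 + 0.07·3 = 1.2100.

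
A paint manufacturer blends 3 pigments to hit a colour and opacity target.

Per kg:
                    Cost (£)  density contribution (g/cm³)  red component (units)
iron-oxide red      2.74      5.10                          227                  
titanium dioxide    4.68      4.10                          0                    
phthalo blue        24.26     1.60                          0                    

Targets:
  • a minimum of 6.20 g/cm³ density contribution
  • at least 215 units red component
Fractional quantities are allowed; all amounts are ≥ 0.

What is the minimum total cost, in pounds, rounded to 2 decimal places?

£3.33

Treat it as an LP. Let x1 = kg of iron-oxide red, x2 = kg of titanium dioxide, x3 = kg of phthalo blue.
Minimize 2.74x1 + 4.68x2 + 24.26x3 with:
  5.1x1 + 4.1x2 + 1.6x3 ≥ 6.2   (density contribution)
  227x1 ≥ 215   (red component)
  x1, x2, x3 ≥ 0.
At the optimum only iron-oxide red is positive (titanium dioxide, phthalo blue = 0). There the density contribution constraint is tight.
So iron-oxide red = 1.216 kg.
Objective = 2.74·1.216 = 3.3318.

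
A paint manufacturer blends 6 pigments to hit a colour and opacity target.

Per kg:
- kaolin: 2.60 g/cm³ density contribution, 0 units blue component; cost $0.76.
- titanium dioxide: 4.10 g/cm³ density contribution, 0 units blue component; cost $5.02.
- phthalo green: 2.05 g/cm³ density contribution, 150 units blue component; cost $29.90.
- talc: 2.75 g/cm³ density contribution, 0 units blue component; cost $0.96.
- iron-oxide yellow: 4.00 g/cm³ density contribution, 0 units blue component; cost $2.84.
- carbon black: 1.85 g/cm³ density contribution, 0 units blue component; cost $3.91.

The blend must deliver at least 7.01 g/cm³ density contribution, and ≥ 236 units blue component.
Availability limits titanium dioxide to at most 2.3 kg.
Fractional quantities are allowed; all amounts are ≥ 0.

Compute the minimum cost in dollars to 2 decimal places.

$48.15

This is a linear program. Let x1 = kg of kaolin, x2 = kg of titanium dioxide, x3 = kg of phthalo green, x4 = kg of talc, x5 = kg of iron-oxide yellow, x6 = kg of carbon black.
min 0.76x1 + 5.02x2 + 29.9x3 + 0.96x4 + 2.84x5 + 3.91x6 with:
  2.6x1 + 4.1x2 + 2.05x3 + 2.75x4 + 4x5 + 1.85x6 ≥ 7.01   (density contribution)
  150x3 ≥ 236   (blue component)
  x2 ≤ 2.3
  x1, x2, x3, x4, x5, x6 ≥ 0.
The optimal basis is {kaolin, phthalo green}; titanium dioxide, talc, iron-oxide yellow, carbon black drop out. Binding constraints: density contribution and blue component.
That vertex is x1 = 1.4556, x3 = 1.5733.
Objective = 0.76·1.4556 + 29.9·1.5733 = 48.1479.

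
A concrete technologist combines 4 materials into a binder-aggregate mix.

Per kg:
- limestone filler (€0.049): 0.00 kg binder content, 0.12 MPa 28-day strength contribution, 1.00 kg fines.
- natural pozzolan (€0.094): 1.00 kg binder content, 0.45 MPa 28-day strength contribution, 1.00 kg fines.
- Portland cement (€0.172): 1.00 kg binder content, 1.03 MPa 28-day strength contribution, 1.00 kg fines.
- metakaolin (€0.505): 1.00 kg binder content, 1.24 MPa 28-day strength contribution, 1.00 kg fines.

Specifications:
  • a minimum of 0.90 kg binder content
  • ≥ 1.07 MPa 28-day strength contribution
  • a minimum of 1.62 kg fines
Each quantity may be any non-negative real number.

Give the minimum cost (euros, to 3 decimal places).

€0.198

Treat it as an LP. Let x1 = kg of limestone filler, x2 = kg of natural pozzolan, x3 = kg of Portland cement, x4 = kg of metakaolin.
Minimize 0.049x1 + 0.094x2 + 0.172x3 + 0.505x4 with:
  1x2 + 1x3 + 1x4 ≥ 0.9   (binder content)
  0.12x1 + 0.45x2 + 1.03x3 + 1.24x4 ≥ 1.07   (28-day strength contribution)
  1x1 + 1x2 + 1x3 + 1x4 ≥ 1.62   (fines)
  x1, x2, x3, x4 ≥ 0.
The cheapest feasible vertex uses only limestone filler, Portland cement; natural pozzolan, metakaolin are not used. There the 28-day strength contribution and fines constraints are tight.
That vertex is x1 = 0.6578, x3 = 0.9622.
Hence cost = 0.049·0.6578 + 0.172·0.9622 = €0.19773.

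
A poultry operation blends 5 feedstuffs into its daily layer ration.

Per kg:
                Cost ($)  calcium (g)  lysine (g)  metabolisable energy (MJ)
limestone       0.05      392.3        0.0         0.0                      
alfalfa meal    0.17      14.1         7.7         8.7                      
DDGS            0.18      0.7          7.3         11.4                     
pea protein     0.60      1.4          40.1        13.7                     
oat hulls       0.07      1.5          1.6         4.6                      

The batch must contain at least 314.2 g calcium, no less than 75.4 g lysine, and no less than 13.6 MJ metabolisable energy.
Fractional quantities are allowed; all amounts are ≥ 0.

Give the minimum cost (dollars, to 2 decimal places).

Let x1 = kg of limestone, x2 = kg of alfalfa meal, x3 = kg of DDGS, x4 = kg of pea protein, x5 = kg of oat hulls.
min 0.05x1 + 0.17x2 + 0.18x3 + 0.6x4 + 0.07x5 subject to:
  392.3x1 + 14.1x2 + 0.7x3 + 1.4x4 + 1.5x5 ≥ 314.2   (calcium)
  7.7x2 + 7.3x3 + 40.1x4 + 1.6x5 ≥ 75.4   (lysine)
  8.7x2 + 11.4x3 + 13.7x4 + 4.6x5 ≥ 13.6   (metabolisable energy)
  x1, x2, x3, x4, x5 ≥ 0.
The cheapest feasible vertex uses only limestone, pea protein; alfalfa meal, DDGS, oat hulls are not used. The calcium and lysine requirements are met with equality.
So limestone = 0.7942 kg, pea protein = 1.88 kg.
Hence cost = 0.05·0.7942 + 0.6·1.88 = $1.1677.

$1.17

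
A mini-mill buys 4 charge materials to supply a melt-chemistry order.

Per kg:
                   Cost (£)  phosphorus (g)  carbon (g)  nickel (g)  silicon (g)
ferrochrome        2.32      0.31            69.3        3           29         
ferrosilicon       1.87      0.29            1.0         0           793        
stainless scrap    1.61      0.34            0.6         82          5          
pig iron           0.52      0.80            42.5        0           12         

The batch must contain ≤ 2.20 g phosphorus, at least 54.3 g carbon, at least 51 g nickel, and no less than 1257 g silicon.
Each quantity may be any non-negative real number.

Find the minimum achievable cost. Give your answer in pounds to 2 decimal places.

Let x1 = kg of ferrochrome, x2 = kg of ferrosilicon, x3 = kg of stainless scrap, x4 = kg of pig iron.
Minimise 2.32x1 + 1.87x2 + 1.61x3 + 0.52x4 s.t.:
  0.31x1 + 0.29x2 + 0.34x3 + 0.8x4 ≤ 2.2   (phosphorus)
  69.3x1 + 1x2 + 0.6x3 + 42.5x4 ≥ 54.3   (carbon)
  3x1 + 82x3 ≥ 51   (nickel)
  29x1 + 793x2 + 5x3 + 12x4 ≥ 1257   (silicon)
  x1, x2, x3, x4 ≥ 0.
The cheapest feasible vertex uses only ferrosilicon, stainless scrap, pig iron; ferrochrome is not used. There the carbon, nickel, silicon constraints are tight.
Solving gives x2 = 1.563, x3 = 0.622, x4 = 1.232.
Cost = 1.87·1.563 + 1.61·0.622 + 0.52·1.232 = 4.5649.

£4.56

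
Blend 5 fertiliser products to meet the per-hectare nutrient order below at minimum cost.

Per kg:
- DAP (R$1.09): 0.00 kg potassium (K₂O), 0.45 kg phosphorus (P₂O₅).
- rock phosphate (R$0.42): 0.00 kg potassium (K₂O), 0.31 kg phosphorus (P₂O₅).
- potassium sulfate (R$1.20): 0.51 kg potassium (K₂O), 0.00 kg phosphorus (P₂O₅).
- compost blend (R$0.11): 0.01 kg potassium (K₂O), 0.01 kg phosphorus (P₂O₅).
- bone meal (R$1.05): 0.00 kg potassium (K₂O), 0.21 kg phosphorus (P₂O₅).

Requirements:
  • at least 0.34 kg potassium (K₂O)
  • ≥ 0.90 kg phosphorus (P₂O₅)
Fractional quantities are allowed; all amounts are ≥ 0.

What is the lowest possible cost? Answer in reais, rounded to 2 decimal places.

This is a linear program. Let x1 = kg of DAP, x2 = kg of rock phosphate, x3 = kg of potassium sulfate, x4 = kg of compost blend, x5 = kg of bone meal.
Minimise 1.09x1 + 0.42x2 + 1.2x3 + 0.11x4 + 1.05x5 s.t.:
  0.51x3 + 0.01x4 ≥ 0.34   (potassium (K₂O))
  0.45x1 + 0.31x2 + 0.01x4 + 0.21x5 ≥ 0.9   (phosphorus (P₂O₅))
  x1, x2, x3, x4, x5 ≥ 0.
The optimal basis is {rock phosphate, potassium sulfate}; DAP, compost blend, bone meal drop out. Binding constraints: potassium (K₂O) and phosphorus (P₂O₅).
That vertex is x2 = 2.903, x3 = 0.6667.
Hence cost = 0.42·2.903 + 1.2·0.6667 = R$2.0193.

R$2.02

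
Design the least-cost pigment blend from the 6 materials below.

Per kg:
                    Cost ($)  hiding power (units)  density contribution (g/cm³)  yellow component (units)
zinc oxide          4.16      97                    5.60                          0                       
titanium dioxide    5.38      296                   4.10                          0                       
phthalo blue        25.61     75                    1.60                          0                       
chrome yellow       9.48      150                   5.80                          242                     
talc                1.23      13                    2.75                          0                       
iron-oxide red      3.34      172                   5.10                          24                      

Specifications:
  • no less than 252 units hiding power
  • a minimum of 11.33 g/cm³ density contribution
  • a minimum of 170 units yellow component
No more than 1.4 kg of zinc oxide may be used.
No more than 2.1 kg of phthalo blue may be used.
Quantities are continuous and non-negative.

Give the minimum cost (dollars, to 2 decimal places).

$10.22

Set it up as a linear program. Let x1 = kg of zinc oxide, x2 = kg of titanium dioxide, x3 = kg of phthalo blue, x4 = kg of chrome yellow, x5 = kg of talc, x6 = kg of iron-oxide red.
Minimise 4.16x1 + 5.38x2 + 25.61x3 + 9.48x4 + 1.23x5 + 3.34x6 with:
  97x1 + 296x2 + 75x3 + 150x4 + 13x5 + 172x6 ≥ 252   (hiding power)
  5.6x1 + 4.1x2 + 1.6x3 + 5.8x4 + 2.75x5 + 5.1x6 ≥ 11.33   (density contribution)
  242x4 + 24x6 ≥ 170   (yellow component)
  x1 ≤ 1.4
  x3 ≤ 2.1
  x1, x2, x3, x4, x5, x6 ≥ 0.
At the optimum only chrome yellow, talc, iron-oxide red are positive (zinc oxide, titanium dioxide, phthalo blue = 0). Binding constraints: hiding power, density contribution, yellow component.
That vertex is x4 = 0.6204, x5 = 1.277, x6 = 0.8276.
Total cost: 9.48·0.6204 + 1.23·1.277 + 3.34·0.8276 = 10.2163.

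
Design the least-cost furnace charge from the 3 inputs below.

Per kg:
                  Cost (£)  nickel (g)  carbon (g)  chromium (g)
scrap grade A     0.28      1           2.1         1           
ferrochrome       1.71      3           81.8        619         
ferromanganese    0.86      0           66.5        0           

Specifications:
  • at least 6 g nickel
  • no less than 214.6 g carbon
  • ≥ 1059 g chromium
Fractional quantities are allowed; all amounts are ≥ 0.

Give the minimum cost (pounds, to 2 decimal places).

Set it up as a linear program. Let x1 = kg of scrap grade A, x2 = kg of ferrochrome, x3 = kg of ferromanganese.
Minimise 0.28x1 + 1.71x2 + 0.86x3 with:
  1x1 + 3x2 ≥ 6   (nickel)
  2.1x1 + 81.8x2 + 66.5x3 ≥ 214.6   (carbon)
  1x1 + 619x2 ≥ 1059   (chromium)
  x1, x2, x3 ≥ 0.
The minimum-cost mix takes nothing from scrap grade A — only ferrochrome, ferromanganese. There the nickel and carbon constraints are tight.
Solving gives x2 = 2, x3 = 0.7669.
Hence cost = 1.71·2 + 0.86·0.7669 = £4.0795.

£4.08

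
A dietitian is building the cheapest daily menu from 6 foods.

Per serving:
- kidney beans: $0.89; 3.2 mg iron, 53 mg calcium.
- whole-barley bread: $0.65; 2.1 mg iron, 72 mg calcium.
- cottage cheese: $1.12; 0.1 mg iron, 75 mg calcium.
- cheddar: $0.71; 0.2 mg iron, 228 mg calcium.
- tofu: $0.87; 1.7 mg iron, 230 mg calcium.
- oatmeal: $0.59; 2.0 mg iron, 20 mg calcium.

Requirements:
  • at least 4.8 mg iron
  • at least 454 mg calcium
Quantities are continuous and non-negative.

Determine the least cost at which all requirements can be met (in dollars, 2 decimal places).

$2.07

Let x1 = servings of kidney beans, x2 = servings of whole-barley bread, x3 = servings of cottage cheese, x4 = servings of cheddar, x5 = servings of tofu, x6 = servings of oatmeal.
Minimise 0.89x1 + 0.65x2 + 1.12x3 + 0.71x4 + 0.87x5 + 0.59x6 s.t.:
  3.2x1 + 2.1x2 + 0.1x3 + 0.2x4 + 1.7x5 + 2x6 ≥ 4.8   (iron)
  53x1 + 72x2 + 75x3 + 228x4 + 230x5 + 20x6 ≥ 454   (calcium)
  x1, x2, x3, x4, x5, x6 ≥ 0.
The minimum-cost mix takes nothing from kidney beans, cottage cheese, cheddar, oatmeal — only whole-barley bread, tofu. There the iron and calcium constraints are tight.
Solving gives x2 = 0.9212, x5 = 1.686.
Objective = 0.65·0.9212 + 0.87·1.686 = 2.0656.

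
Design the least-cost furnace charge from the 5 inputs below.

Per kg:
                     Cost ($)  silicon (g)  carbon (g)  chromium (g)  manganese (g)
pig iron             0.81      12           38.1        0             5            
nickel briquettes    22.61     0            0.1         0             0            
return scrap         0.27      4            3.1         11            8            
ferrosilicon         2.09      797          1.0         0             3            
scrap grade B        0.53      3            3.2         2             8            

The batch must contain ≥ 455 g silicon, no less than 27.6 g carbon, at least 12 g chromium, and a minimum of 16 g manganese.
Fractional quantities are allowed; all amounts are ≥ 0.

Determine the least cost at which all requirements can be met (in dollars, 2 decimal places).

Set it up as a linear program. Let x1 = kg of pig iron, x2 = kg of nickel briquettes, x3 = kg of return scrap, x4 = kg of ferrosilicon, x5 = kg of scrap grade B.
Minimise 0.81x1 + 22.61x2 + 0.27x3 + 2.09x4 + 0.53x5 with:
  12x1 + 4x3 + 797x4 + 3x5 ≥ 455   (silicon)
  38.1x1 + 0.1x2 + 3.1x3 + 1x4 + 3.2x5 ≥ 27.6   (carbon)
  11x3 + 2x5 ≥ 12   (chromium)
  5x1 + 8x3 + 3x4 + 8x5 ≥ 16   (manganese)
  x1, x2, x3, x4, x5 ≥ 0.
The optimal basis is {pig iron, return scrap, ferrosilicon}; nickel briquettes, scrap grade B drop out. The silicon, carbon, manganese requirements are met with equality.
Optimal quantities: pig iron = 0.5943 kg, return scrap = 1.421 kg, ferrosilicon = 0.5548 kg.
Objective = 0.81·0.5943 + 0.27·1.421 + 2.09·0.5548 = 2.0246.

$2.02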